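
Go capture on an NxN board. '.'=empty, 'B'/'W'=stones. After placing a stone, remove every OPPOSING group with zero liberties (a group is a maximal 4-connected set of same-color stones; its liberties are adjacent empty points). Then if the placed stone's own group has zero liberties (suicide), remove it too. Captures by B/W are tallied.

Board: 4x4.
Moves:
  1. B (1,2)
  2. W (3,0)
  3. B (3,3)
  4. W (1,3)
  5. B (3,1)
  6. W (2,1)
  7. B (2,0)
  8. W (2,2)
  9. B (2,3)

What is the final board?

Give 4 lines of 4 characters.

Move 1: B@(1,2) -> caps B=0 W=0
Move 2: W@(3,0) -> caps B=0 W=0
Move 3: B@(3,3) -> caps B=0 W=0
Move 4: W@(1,3) -> caps B=0 W=0
Move 5: B@(3,1) -> caps B=0 W=0
Move 6: W@(2,1) -> caps B=0 W=0
Move 7: B@(2,0) -> caps B=1 W=0
Move 8: W@(2,2) -> caps B=1 W=0
Move 9: B@(2,3) -> caps B=1 W=0

Answer: ....
..BW
BWWB
.B.B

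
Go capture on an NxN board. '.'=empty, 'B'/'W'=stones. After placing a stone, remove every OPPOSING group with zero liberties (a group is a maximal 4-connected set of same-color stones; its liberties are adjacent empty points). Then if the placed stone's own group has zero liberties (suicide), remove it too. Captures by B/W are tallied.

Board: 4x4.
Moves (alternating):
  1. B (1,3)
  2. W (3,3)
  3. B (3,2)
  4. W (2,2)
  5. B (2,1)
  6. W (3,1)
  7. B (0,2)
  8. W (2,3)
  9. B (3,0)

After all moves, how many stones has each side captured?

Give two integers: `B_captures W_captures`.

Move 1: B@(1,3) -> caps B=0 W=0
Move 2: W@(3,3) -> caps B=0 W=0
Move 3: B@(3,2) -> caps B=0 W=0
Move 4: W@(2,2) -> caps B=0 W=0
Move 5: B@(2,1) -> caps B=0 W=0
Move 6: W@(3,1) -> caps B=0 W=1
Move 7: B@(0,2) -> caps B=0 W=1
Move 8: W@(2,3) -> caps B=0 W=1
Move 9: B@(3,0) -> caps B=0 W=1

Answer: 0 1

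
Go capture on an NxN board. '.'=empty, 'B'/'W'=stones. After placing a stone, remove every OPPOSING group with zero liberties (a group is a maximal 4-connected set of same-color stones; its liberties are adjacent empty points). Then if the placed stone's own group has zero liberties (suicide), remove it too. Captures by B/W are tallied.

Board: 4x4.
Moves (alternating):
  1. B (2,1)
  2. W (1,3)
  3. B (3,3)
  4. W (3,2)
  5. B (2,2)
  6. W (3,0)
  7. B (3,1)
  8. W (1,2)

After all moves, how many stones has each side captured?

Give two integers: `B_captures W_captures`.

Answer: 1 0

Derivation:
Move 1: B@(2,1) -> caps B=0 W=0
Move 2: W@(1,3) -> caps B=0 W=0
Move 3: B@(3,3) -> caps B=0 W=0
Move 4: W@(3,2) -> caps B=0 W=0
Move 5: B@(2,2) -> caps B=0 W=0
Move 6: W@(3,0) -> caps B=0 W=0
Move 7: B@(3,1) -> caps B=1 W=0
Move 8: W@(1,2) -> caps B=1 W=0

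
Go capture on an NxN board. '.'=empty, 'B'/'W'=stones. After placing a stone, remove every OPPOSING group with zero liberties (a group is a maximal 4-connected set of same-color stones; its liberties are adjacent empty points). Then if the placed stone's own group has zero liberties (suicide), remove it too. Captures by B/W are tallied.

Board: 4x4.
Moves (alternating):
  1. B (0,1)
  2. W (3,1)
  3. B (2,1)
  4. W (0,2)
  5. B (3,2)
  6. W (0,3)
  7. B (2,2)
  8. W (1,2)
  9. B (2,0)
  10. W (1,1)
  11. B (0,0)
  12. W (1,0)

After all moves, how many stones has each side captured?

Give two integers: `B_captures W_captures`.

Answer: 0 2

Derivation:
Move 1: B@(0,1) -> caps B=0 W=0
Move 2: W@(3,1) -> caps B=0 W=0
Move 3: B@(2,1) -> caps B=0 W=0
Move 4: W@(0,2) -> caps B=0 W=0
Move 5: B@(3,2) -> caps B=0 W=0
Move 6: W@(0,3) -> caps B=0 W=0
Move 7: B@(2,2) -> caps B=0 W=0
Move 8: W@(1,2) -> caps B=0 W=0
Move 9: B@(2,0) -> caps B=0 W=0
Move 10: W@(1,1) -> caps B=0 W=0
Move 11: B@(0,0) -> caps B=0 W=0
Move 12: W@(1,0) -> caps B=0 W=2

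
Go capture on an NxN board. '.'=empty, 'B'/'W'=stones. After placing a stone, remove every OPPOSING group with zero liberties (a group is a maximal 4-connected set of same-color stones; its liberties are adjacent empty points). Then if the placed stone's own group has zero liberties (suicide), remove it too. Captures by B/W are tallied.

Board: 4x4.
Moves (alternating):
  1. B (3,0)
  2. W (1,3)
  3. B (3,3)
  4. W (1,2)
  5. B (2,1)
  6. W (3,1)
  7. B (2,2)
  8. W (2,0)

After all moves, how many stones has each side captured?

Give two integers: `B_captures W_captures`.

Answer: 0 1

Derivation:
Move 1: B@(3,0) -> caps B=0 W=0
Move 2: W@(1,3) -> caps B=0 W=0
Move 3: B@(3,3) -> caps B=0 W=0
Move 4: W@(1,2) -> caps B=0 W=0
Move 5: B@(2,1) -> caps B=0 W=0
Move 6: W@(3,1) -> caps B=0 W=0
Move 7: B@(2,2) -> caps B=0 W=0
Move 8: W@(2,0) -> caps B=0 W=1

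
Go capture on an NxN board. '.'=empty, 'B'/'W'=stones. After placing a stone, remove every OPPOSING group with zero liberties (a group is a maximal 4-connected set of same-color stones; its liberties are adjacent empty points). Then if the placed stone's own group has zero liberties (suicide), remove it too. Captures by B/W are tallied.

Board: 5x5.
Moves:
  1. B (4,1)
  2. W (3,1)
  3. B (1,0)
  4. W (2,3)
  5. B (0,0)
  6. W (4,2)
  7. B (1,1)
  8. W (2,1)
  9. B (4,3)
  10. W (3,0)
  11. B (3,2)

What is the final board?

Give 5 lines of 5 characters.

Answer: B....
BB...
.W.W.
WWB..
.B.B.

Derivation:
Move 1: B@(4,1) -> caps B=0 W=0
Move 2: W@(3,1) -> caps B=0 W=0
Move 3: B@(1,0) -> caps B=0 W=0
Move 4: W@(2,3) -> caps B=0 W=0
Move 5: B@(0,0) -> caps B=0 W=0
Move 6: W@(4,2) -> caps B=0 W=0
Move 7: B@(1,1) -> caps B=0 W=0
Move 8: W@(2,1) -> caps B=0 W=0
Move 9: B@(4,3) -> caps B=0 W=0
Move 10: W@(3,0) -> caps B=0 W=0
Move 11: B@(3,2) -> caps B=1 W=0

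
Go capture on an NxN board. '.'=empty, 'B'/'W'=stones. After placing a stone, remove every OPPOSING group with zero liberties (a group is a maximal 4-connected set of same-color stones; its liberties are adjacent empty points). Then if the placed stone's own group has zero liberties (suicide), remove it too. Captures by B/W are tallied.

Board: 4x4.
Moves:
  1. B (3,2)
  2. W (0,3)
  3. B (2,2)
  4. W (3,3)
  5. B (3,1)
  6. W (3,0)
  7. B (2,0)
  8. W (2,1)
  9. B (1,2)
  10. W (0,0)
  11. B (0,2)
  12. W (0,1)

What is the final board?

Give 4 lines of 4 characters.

Move 1: B@(3,2) -> caps B=0 W=0
Move 2: W@(0,3) -> caps B=0 W=0
Move 3: B@(2,2) -> caps B=0 W=0
Move 4: W@(3,3) -> caps B=0 W=0
Move 5: B@(3,1) -> caps B=0 W=0
Move 6: W@(3,0) -> caps B=0 W=0
Move 7: B@(2,0) -> caps B=1 W=0
Move 8: W@(2,1) -> caps B=1 W=0
Move 9: B@(1,2) -> caps B=1 W=0
Move 10: W@(0,0) -> caps B=1 W=0
Move 11: B@(0,2) -> caps B=1 W=0
Move 12: W@(0,1) -> caps B=1 W=0

Answer: WWBW
..B.
BWB.
.BBW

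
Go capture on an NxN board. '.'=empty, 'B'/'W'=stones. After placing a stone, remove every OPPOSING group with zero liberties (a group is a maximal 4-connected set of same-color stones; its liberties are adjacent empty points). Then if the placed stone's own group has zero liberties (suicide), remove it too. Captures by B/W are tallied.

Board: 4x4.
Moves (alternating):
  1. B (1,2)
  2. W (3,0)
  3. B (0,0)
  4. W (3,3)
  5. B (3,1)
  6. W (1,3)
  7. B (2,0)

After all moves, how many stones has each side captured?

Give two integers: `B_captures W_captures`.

Move 1: B@(1,2) -> caps B=0 W=0
Move 2: W@(3,0) -> caps B=0 W=0
Move 3: B@(0,0) -> caps B=0 W=0
Move 4: W@(3,3) -> caps B=0 W=0
Move 5: B@(3,1) -> caps B=0 W=0
Move 6: W@(1,3) -> caps B=0 W=0
Move 7: B@(2,0) -> caps B=1 W=0

Answer: 1 0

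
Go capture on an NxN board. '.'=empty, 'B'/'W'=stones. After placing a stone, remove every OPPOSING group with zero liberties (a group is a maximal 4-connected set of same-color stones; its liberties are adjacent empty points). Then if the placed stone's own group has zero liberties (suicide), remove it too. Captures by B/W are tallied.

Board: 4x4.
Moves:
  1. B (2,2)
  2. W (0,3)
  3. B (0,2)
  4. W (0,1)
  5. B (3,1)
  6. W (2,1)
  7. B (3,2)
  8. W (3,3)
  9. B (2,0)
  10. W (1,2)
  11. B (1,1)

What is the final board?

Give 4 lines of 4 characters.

Move 1: B@(2,2) -> caps B=0 W=0
Move 2: W@(0,3) -> caps B=0 W=0
Move 3: B@(0,2) -> caps B=0 W=0
Move 4: W@(0,1) -> caps B=0 W=0
Move 5: B@(3,1) -> caps B=0 W=0
Move 6: W@(2,1) -> caps B=0 W=0
Move 7: B@(3,2) -> caps B=0 W=0
Move 8: W@(3,3) -> caps B=0 W=0
Move 9: B@(2,0) -> caps B=0 W=0
Move 10: W@(1,2) -> caps B=0 W=1
Move 11: B@(1,1) -> caps B=1 W=1

Answer: .W.W
.BW.
B.B.
.BBW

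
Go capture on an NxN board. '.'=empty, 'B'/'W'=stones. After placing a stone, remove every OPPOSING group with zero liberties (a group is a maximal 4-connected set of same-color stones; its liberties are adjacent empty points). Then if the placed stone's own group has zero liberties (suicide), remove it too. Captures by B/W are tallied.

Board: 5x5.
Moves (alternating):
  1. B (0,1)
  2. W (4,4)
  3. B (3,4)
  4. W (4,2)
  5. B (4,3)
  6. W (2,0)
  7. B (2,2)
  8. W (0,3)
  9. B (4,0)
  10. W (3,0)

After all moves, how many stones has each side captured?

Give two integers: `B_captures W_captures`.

Answer: 1 0

Derivation:
Move 1: B@(0,1) -> caps B=0 W=0
Move 2: W@(4,4) -> caps B=0 W=0
Move 3: B@(3,4) -> caps B=0 W=0
Move 4: W@(4,2) -> caps B=0 W=0
Move 5: B@(4,3) -> caps B=1 W=0
Move 6: W@(2,0) -> caps B=1 W=0
Move 7: B@(2,2) -> caps B=1 W=0
Move 8: W@(0,3) -> caps B=1 W=0
Move 9: B@(4,0) -> caps B=1 W=0
Move 10: W@(3,0) -> caps B=1 W=0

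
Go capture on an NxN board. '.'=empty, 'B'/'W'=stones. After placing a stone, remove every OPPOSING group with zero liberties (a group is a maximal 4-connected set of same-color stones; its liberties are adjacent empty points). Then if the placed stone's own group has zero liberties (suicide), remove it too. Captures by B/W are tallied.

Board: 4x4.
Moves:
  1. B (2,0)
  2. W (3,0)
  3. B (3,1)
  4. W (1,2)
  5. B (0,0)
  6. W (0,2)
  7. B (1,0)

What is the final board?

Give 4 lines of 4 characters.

Answer: B.W.
B.W.
B...
.B..

Derivation:
Move 1: B@(2,0) -> caps B=0 W=0
Move 2: W@(3,0) -> caps B=0 W=0
Move 3: B@(3,1) -> caps B=1 W=0
Move 4: W@(1,2) -> caps B=1 W=0
Move 5: B@(0,0) -> caps B=1 W=0
Move 6: W@(0,2) -> caps B=1 W=0
Move 7: B@(1,0) -> caps B=1 W=0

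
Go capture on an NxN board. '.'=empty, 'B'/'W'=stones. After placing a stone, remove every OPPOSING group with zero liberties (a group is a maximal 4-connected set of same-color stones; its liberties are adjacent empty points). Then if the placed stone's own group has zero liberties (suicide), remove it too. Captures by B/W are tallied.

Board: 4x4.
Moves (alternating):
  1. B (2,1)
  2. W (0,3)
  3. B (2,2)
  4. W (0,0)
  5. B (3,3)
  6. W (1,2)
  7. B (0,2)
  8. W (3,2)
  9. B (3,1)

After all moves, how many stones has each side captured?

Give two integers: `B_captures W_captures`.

Move 1: B@(2,1) -> caps B=0 W=0
Move 2: W@(0,3) -> caps B=0 W=0
Move 3: B@(2,2) -> caps B=0 W=0
Move 4: W@(0,0) -> caps B=0 W=0
Move 5: B@(3,3) -> caps B=0 W=0
Move 6: W@(1,2) -> caps B=0 W=0
Move 7: B@(0,2) -> caps B=0 W=0
Move 8: W@(3,2) -> caps B=0 W=0
Move 9: B@(3,1) -> caps B=1 W=0

Answer: 1 0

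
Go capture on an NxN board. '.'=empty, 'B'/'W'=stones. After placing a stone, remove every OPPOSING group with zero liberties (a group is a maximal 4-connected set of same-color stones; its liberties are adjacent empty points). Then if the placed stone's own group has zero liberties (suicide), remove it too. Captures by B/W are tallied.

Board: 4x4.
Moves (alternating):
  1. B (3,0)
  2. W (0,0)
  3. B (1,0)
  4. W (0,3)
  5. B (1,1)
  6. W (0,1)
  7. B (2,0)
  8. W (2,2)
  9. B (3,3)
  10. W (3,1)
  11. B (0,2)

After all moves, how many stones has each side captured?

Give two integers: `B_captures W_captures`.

Move 1: B@(3,0) -> caps B=0 W=0
Move 2: W@(0,0) -> caps B=0 W=0
Move 3: B@(1,0) -> caps B=0 W=0
Move 4: W@(0,3) -> caps B=0 W=0
Move 5: B@(1,1) -> caps B=0 W=0
Move 6: W@(0,1) -> caps B=0 W=0
Move 7: B@(2,0) -> caps B=0 W=0
Move 8: W@(2,2) -> caps B=0 W=0
Move 9: B@(3,3) -> caps B=0 W=0
Move 10: W@(3,1) -> caps B=0 W=0
Move 11: B@(0,2) -> caps B=2 W=0

Answer: 2 0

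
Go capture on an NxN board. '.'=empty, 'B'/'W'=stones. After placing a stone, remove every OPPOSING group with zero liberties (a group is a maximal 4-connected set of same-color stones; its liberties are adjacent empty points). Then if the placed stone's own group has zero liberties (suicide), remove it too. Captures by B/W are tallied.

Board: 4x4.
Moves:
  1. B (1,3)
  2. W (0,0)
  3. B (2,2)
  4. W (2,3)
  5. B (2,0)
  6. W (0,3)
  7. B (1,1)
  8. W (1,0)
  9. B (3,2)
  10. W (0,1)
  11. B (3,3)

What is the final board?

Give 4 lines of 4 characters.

Move 1: B@(1,3) -> caps B=0 W=0
Move 2: W@(0,0) -> caps B=0 W=0
Move 3: B@(2,2) -> caps B=0 W=0
Move 4: W@(2,3) -> caps B=0 W=0
Move 5: B@(2,0) -> caps B=0 W=0
Move 6: W@(0,3) -> caps B=0 W=0
Move 7: B@(1,1) -> caps B=0 W=0
Move 8: W@(1,0) -> caps B=0 W=0
Move 9: B@(3,2) -> caps B=0 W=0
Move 10: W@(0,1) -> caps B=0 W=0
Move 11: B@(3,3) -> caps B=1 W=0

Answer: WW.W
WB.B
B.B.
..BB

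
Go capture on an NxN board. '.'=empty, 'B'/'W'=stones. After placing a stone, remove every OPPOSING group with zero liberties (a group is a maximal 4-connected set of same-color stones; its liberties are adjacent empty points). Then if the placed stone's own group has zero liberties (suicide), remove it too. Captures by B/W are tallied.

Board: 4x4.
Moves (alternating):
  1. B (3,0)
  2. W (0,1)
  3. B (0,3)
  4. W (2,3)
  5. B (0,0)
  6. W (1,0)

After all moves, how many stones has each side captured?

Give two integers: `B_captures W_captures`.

Answer: 0 1

Derivation:
Move 1: B@(3,0) -> caps B=0 W=0
Move 2: W@(0,1) -> caps B=0 W=0
Move 3: B@(0,3) -> caps B=0 W=0
Move 4: W@(2,3) -> caps B=0 W=0
Move 5: B@(0,0) -> caps B=0 W=0
Move 6: W@(1,0) -> caps B=0 W=1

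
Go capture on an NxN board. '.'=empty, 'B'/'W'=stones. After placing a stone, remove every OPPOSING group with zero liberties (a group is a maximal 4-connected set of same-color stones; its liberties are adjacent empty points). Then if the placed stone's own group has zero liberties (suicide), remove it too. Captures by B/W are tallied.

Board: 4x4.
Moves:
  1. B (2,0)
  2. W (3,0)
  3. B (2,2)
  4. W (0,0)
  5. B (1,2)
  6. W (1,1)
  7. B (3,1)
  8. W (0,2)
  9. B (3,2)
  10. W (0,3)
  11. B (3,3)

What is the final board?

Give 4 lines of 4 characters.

Answer: W.WW
.WB.
B.B.
.BBB

Derivation:
Move 1: B@(2,0) -> caps B=0 W=0
Move 2: W@(3,0) -> caps B=0 W=0
Move 3: B@(2,2) -> caps B=0 W=0
Move 4: W@(0,0) -> caps B=0 W=0
Move 5: B@(1,2) -> caps B=0 W=0
Move 6: W@(1,1) -> caps B=0 W=0
Move 7: B@(3,1) -> caps B=1 W=0
Move 8: W@(0,2) -> caps B=1 W=0
Move 9: B@(3,2) -> caps B=1 W=0
Move 10: W@(0,3) -> caps B=1 W=0
Move 11: B@(3,3) -> caps B=1 W=0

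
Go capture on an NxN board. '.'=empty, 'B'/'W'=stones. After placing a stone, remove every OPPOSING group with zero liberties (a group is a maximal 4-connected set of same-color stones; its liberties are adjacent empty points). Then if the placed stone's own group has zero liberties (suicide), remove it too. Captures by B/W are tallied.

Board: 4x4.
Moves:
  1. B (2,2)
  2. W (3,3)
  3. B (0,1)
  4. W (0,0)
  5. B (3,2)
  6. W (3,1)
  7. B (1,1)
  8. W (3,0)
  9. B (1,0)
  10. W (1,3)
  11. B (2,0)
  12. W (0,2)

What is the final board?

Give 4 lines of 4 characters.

Move 1: B@(2,2) -> caps B=0 W=0
Move 2: W@(3,3) -> caps B=0 W=0
Move 3: B@(0,1) -> caps B=0 W=0
Move 4: W@(0,0) -> caps B=0 W=0
Move 5: B@(3,2) -> caps B=0 W=0
Move 6: W@(3,1) -> caps B=0 W=0
Move 7: B@(1,1) -> caps B=0 W=0
Move 8: W@(3,0) -> caps B=0 W=0
Move 9: B@(1,0) -> caps B=1 W=0
Move 10: W@(1,3) -> caps B=1 W=0
Move 11: B@(2,0) -> caps B=1 W=0
Move 12: W@(0,2) -> caps B=1 W=0

Answer: .BW.
BB.W
B.B.
WWBW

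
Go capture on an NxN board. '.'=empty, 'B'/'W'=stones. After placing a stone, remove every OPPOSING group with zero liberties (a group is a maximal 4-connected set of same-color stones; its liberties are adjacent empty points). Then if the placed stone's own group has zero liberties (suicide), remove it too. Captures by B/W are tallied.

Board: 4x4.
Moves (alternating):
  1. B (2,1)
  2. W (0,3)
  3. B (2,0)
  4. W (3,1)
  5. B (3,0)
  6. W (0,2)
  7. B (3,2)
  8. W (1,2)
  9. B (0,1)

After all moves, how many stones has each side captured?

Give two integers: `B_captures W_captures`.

Answer: 1 0

Derivation:
Move 1: B@(2,1) -> caps B=0 W=0
Move 2: W@(0,3) -> caps B=0 W=0
Move 3: B@(2,0) -> caps B=0 W=0
Move 4: W@(3,1) -> caps B=0 W=0
Move 5: B@(3,0) -> caps B=0 W=0
Move 6: W@(0,2) -> caps B=0 W=0
Move 7: B@(3,2) -> caps B=1 W=0
Move 8: W@(1,2) -> caps B=1 W=0
Move 9: B@(0,1) -> caps B=1 W=0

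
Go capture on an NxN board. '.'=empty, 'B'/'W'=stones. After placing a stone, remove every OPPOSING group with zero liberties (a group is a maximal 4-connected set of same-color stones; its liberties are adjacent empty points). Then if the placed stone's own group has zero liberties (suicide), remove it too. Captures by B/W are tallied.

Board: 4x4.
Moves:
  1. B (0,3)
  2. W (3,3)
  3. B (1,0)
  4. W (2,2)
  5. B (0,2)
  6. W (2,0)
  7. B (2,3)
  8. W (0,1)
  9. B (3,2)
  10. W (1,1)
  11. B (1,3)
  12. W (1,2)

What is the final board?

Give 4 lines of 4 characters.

Move 1: B@(0,3) -> caps B=0 W=0
Move 2: W@(3,3) -> caps B=0 W=0
Move 3: B@(1,0) -> caps B=0 W=0
Move 4: W@(2,2) -> caps B=0 W=0
Move 5: B@(0,2) -> caps B=0 W=0
Move 6: W@(2,0) -> caps B=0 W=0
Move 7: B@(2,3) -> caps B=0 W=0
Move 8: W@(0,1) -> caps B=0 W=0
Move 9: B@(3,2) -> caps B=1 W=0
Move 10: W@(1,1) -> caps B=1 W=0
Move 11: B@(1,3) -> caps B=1 W=0
Move 12: W@(1,2) -> caps B=1 W=0

Answer: .WBB
BWWB
W.WB
..B.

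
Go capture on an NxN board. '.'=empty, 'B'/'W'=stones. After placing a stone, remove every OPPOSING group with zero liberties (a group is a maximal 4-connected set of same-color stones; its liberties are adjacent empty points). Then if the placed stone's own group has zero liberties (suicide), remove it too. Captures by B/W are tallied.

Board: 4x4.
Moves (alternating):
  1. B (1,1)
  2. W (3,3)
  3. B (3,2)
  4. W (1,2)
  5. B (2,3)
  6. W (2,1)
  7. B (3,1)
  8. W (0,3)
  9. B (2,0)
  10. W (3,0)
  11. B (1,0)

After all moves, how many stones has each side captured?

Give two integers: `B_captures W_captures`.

Move 1: B@(1,1) -> caps B=0 W=0
Move 2: W@(3,3) -> caps B=0 W=0
Move 3: B@(3,2) -> caps B=0 W=0
Move 4: W@(1,2) -> caps B=0 W=0
Move 5: B@(2,3) -> caps B=1 W=0
Move 6: W@(2,1) -> caps B=1 W=0
Move 7: B@(3,1) -> caps B=1 W=0
Move 8: W@(0,3) -> caps B=1 W=0
Move 9: B@(2,0) -> caps B=1 W=0
Move 10: W@(3,0) -> caps B=1 W=0
Move 11: B@(1,0) -> caps B=1 W=0

Answer: 1 0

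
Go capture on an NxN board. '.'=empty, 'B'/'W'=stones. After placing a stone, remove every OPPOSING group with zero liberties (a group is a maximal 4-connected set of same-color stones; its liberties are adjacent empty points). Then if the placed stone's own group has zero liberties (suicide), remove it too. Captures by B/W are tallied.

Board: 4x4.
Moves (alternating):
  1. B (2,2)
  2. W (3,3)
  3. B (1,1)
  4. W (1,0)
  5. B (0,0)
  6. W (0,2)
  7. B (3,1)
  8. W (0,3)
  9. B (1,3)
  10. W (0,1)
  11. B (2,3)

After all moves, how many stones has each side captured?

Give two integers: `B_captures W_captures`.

Move 1: B@(2,2) -> caps B=0 W=0
Move 2: W@(3,3) -> caps B=0 W=0
Move 3: B@(1,1) -> caps B=0 W=0
Move 4: W@(1,0) -> caps B=0 W=0
Move 5: B@(0,0) -> caps B=0 W=0
Move 6: W@(0,2) -> caps B=0 W=0
Move 7: B@(3,1) -> caps B=0 W=0
Move 8: W@(0,3) -> caps B=0 W=0
Move 9: B@(1,3) -> caps B=0 W=0
Move 10: W@(0,1) -> caps B=0 W=1
Move 11: B@(2,3) -> caps B=0 W=1

Answer: 0 1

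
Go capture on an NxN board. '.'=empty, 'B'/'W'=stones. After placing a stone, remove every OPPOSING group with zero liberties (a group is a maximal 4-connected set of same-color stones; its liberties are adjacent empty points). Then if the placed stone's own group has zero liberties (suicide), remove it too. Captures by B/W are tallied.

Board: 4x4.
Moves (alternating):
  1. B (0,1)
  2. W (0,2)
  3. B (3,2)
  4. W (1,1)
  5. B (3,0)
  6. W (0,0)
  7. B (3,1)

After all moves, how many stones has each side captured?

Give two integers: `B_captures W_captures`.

Answer: 0 1

Derivation:
Move 1: B@(0,1) -> caps B=0 W=0
Move 2: W@(0,2) -> caps B=0 W=0
Move 3: B@(3,2) -> caps B=0 W=0
Move 4: W@(1,1) -> caps B=0 W=0
Move 5: B@(3,0) -> caps B=0 W=0
Move 6: W@(0,0) -> caps B=0 W=1
Move 7: B@(3,1) -> caps B=0 W=1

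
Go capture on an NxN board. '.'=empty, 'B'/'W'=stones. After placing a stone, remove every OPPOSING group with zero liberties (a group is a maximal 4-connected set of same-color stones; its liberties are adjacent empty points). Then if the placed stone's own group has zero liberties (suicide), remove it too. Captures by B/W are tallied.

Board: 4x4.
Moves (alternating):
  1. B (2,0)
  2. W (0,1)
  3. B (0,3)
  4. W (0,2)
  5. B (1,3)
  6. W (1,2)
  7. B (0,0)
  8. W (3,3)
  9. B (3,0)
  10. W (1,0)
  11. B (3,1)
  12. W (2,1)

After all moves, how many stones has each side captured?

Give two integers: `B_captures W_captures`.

Answer: 0 1

Derivation:
Move 1: B@(2,0) -> caps B=0 W=0
Move 2: W@(0,1) -> caps B=0 W=0
Move 3: B@(0,3) -> caps B=0 W=0
Move 4: W@(0,2) -> caps B=0 W=0
Move 5: B@(1,3) -> caps B=0 W=0
Move 6: W@(1,2) -> caps B=0 W=0
Move 7: B@(0,0) -> caps B=0 W=0
Move 8: W@(3,3) -> caps B=0 W=0
Move 9: B@(3,0) -> caps B=0 W=0
Move 10: W@(1,0) -> caps B=0 W=1
Move 11: B@(3,1) -> caps B=0 W=1
Move 12: W@(2,1) -> caps B=0 W=1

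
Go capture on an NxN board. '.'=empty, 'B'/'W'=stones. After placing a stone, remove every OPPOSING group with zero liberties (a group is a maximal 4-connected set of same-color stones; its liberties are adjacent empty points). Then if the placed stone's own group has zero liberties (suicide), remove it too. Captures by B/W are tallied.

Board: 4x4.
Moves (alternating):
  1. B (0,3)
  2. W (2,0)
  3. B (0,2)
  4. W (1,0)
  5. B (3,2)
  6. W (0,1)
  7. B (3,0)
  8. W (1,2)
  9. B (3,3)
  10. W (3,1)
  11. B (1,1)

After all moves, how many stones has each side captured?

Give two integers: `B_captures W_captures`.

Answer: 0 1

Derivation:
Move 1: B@(0,3) -> caps B=0 W=0
Move 2: W@(2,0) -> caps B=0 W=0
Move 3: B@(0,2) -> caps B=0 W=0
Move 4: W@(1,0) -> caps B=0 W=0
Move 5: B@(3,2) -> caps B=0 W=0
Move 6: W@(0,1) -> caps B=0 W=0
Move 7: B@(3,0) -> caps B=0 W=0
Move 8: W@(1,2) -> caps B=0 W=0
Move 9: B@(3,3) -> caps B=0 W=0
Move 10: W@(3,1) -> caps B=0 W=1
Move 11: B@(1,1) -> caps B=0 W=1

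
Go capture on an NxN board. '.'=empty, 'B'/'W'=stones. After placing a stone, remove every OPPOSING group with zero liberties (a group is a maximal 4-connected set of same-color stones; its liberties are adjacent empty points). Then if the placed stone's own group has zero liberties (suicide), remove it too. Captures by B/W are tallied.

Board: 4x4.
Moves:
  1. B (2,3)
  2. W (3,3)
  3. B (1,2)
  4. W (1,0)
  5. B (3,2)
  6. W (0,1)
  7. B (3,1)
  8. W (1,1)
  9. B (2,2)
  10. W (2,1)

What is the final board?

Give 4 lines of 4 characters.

Move 1: B@(2,3) -> caps B=0 W=0
Move 2: W@(3,3) -> caps B=0 W=0
Move 3: B@(1,2) -> caps B=0 W=0
Move 4: W@(1,0) -> caps B=0 W=0
Move 5: B@(3,2) -> caps B=1 W=0
Move 6: W@(0,1) -> caps B=1 W=0
Move 7: B@(3,1) -> caps B=1 W=0
Move 8: W@(1,1) -> caps B=1 W=0
Move 9: B@(2,2) -> caps B=1 W=0
Move 10: W@(2,1) -> caps B=1 W=0

Answer: .W..
WWB.
.WBB
.BB.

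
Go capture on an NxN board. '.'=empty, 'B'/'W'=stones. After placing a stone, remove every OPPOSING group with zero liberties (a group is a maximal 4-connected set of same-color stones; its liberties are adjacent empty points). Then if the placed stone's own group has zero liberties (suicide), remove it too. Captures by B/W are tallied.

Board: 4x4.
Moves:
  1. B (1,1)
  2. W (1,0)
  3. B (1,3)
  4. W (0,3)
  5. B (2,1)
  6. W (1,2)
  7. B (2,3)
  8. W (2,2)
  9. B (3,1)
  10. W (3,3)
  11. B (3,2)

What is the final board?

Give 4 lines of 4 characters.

Move 1: B@(1,1) -> caps B=0 W=0
Move 2: W@(1,0) -> caps B=0 W=0
Move 3: B@(1,3) -> caps B=0 W=0
Move 4: W@(0,3) -> caps B=0 W=0
Move 5: B@(2,1) -> caps B=0 W=0
Move 6: W@(1,2) -> caps B=0 W=0
Move 7: B@(2,3) -> caps B=0 W=0
Move 8: W@(2,2) -> caps B=0 W=0
Move 9: B@(3,1) -> caps B=0 W=0
Move 10: W@(3,3) -> caps B=0 W=2
Move 11: B@(3,2) -> caps B=0 W=2

Answer: ...W
WBW.
.BW.
.BBW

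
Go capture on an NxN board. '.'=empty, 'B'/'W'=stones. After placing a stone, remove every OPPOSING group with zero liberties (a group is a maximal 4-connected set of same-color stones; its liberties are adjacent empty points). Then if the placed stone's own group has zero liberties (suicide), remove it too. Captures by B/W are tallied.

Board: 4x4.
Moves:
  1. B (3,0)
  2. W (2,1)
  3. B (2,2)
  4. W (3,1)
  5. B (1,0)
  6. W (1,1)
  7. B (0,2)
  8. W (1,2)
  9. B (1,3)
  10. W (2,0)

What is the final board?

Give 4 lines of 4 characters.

Answer: ..B.
BWWB
WWB.
.W..

Derivation:
Move 1: B@(3,0) -> caps B=0 W=0
Move 2: W@(2,1) -> caps B=0 W=0
Move 3: B@(2,2) -> caps B=0 W=0
Move 4: W@(3,1) -> caps B=0 W=0
Move 5: B@(1,0) -> caps B=0 W=0
Move 6: W@(1,1) -> caps B=0 W=0
Move 7: B@(0,2) -> caps B=0 W=0
Move 8: W@(1,2) -> caps B=0 W=0
Move 9: B@(1,3) -> caps B=0 W=0
Move 10: W@(2,0) -> caps B=0 W=1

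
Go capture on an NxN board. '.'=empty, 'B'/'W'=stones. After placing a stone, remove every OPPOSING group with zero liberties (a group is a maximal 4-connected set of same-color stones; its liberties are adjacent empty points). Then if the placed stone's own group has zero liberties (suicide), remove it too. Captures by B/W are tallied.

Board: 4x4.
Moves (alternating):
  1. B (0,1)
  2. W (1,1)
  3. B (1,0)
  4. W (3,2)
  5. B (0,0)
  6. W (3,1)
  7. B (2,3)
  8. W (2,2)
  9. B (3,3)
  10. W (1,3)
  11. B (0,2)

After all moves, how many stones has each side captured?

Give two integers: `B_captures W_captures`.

Move 1: B@(0,1) -> caps B=0 W=0
Move 2: W@(1,1) -> caps B=0 W=0
Move 3: B@(1,0) -> caps B=0 W=0
Move 4: W@(3,2) -> caps B=0 W=0
Move 5: B@(0,0) -> caps B=0 W=0
Move 6: W@(3,1) -> caps B=0 W=0
Move 7: B@(2,3) -> caps B=0 W=0
Move 8: W@(2,2) -> caps B=0 W=0
Move 9: B@(3,3) -> caps B=0 W=0
Move 10: W@(1,3) -> caps B=0 W=2
Move 11: B@(0,2) -> caps B=0 W=2

Answer: 0 2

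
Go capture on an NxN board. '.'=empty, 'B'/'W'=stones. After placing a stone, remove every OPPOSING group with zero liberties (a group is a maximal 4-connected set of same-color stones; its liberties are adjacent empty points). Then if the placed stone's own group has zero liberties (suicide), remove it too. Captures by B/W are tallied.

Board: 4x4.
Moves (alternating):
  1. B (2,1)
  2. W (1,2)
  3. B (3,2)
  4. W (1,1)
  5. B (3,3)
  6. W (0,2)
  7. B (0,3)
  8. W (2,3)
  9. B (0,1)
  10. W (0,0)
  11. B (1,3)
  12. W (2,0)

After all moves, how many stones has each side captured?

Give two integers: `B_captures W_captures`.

Answer: 0 1

Derivation:
Move 1: B@(2,1) -> caps B=0 W=0
Move 2: W@(1,2) -> caps B=0 W=0
Move 3: B@(3,2) -> caps B=0 W=0
Move 4: W@(1,1) -> caps B=0 W=0
Move 5: B@(3,3) -> caps B=0 W=0
Move 6: W@(0,2) -> caps B=0 W=0
Move 7: B@(0,3) -> caps B=0 W=0
Move 8: W@(2,3) -> caps B=0 W=0
Move 9: B@(0,1) -> caps B=0 W=0
Move 10: W@(0,0) -> caps B=0 W=1
Move 11: B@(1,3) -> caps B=0 W=1
Move 12: W@(2,0) -> caps B=0 W=1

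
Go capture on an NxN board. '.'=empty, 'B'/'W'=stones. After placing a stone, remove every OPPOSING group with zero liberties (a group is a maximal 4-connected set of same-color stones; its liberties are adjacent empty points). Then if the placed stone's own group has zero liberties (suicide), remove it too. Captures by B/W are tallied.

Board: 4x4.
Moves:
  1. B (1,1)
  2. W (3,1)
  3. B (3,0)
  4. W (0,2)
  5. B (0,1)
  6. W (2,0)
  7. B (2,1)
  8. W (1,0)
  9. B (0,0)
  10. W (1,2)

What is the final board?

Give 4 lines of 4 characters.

Move 1: B@(1,1) -> caps B=0 W=0
Move 2: W@(3,1) -> caps B=0 W=0
Move 3: B@(3,0) -> caps B=0 W=0
Move 4: W@(0,2) -> caps B=0 W=0
Move 5: B@(0,1) -> caps B=0 W=0
Move 6: W@(2,0) -> caps B=0 W=1
Move 7: B@(2,1) -> caps B=0 W=1
Move 8: W@(1,0) -> caps B=0 W=1
Move 9: B@(0,0) -> caps B=0 W=1
Move 10: W@(1,2) -> caps B=0 W=1

Answer: BBW.
WBW.
WB..
.W..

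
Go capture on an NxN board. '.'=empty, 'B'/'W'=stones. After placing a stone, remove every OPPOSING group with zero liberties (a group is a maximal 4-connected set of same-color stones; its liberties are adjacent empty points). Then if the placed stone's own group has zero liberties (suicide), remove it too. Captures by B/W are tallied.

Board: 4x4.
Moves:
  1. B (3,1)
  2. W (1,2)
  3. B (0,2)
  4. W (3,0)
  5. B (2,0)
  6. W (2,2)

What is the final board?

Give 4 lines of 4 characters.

Move 1: B@(3,1) -> caps B=0 W=0
Move 2: W@(1,2) -> caps B=0 W=0
Move 3: B@(0,2) -> caps B=0 W=0
Move 4: W@(3,0) -> caps B=0 W=0
Move 5: B@(2,0) -> caps B=1 W=0
Move 6: W@(2,2) -> caps B=1 W=0

Answer: ..B.
..W.
B.W.
.B..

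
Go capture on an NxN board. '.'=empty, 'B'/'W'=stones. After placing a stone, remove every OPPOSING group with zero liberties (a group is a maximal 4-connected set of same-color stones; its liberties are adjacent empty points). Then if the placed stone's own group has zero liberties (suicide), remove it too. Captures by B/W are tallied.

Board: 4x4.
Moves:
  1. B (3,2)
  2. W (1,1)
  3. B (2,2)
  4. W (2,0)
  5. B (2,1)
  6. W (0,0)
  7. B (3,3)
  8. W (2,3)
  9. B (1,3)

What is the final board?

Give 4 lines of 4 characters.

Answer: W...
.W.B
WBB.
..BB

Derivation:
Move 1: B@(3,2) -> caps B=0 W=0
Move 2: W@(1,1) -> caps B=0 W=0
Move 3: B@(2,2) -> caps B=0 W=0
Move 4: W@(2,0) -> caps B=0 W=0
Move 5: B@(2,1) -> caps B=0 W=0
Move 6: W@(0,0) -> caps B=0 W=0
Move 7: B@(3,3) -> caps B=0 W=0
Move 8: W@(2,3) -> caps B=0 W=0
Move 9: B@(1,3) -> caps B=1 W=0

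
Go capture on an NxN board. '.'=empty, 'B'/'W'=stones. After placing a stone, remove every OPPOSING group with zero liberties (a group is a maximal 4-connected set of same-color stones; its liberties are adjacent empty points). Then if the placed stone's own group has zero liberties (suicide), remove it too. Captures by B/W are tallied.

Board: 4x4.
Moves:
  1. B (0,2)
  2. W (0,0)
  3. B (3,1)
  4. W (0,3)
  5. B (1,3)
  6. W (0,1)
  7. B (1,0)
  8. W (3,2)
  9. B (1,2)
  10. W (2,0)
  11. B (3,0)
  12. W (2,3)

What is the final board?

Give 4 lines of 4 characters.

Answer: WWB.
B.BB
W..W
BBW.

Derivation:
Move 1: B@(0,2) -> caps B=0 W=0
Move 2: W@(0,0) -> caps B=0 W=0
Move 3: B@(3,1) -> caps B=0 W=0
Move 4: W@(0,3) -> caps B=0 W=0
Move 5: B@(1,3) -> caps B=1 W=0
Move 6: W@(0,1) -> caps B=1 W=0
Move 7: B@(1,0) -> caps B=1 W=0
Move 8: W@(3,2) -> caps B=1 W=0
Move 9: B@(1,2) -> caps B=1 W=0
Move 10: W@(2,0) -> caps B=1 W=0
Move 11: B@(3,0) -> caps B=1 W=0
Move 12: W@(2,3) -> caps B=1 W=0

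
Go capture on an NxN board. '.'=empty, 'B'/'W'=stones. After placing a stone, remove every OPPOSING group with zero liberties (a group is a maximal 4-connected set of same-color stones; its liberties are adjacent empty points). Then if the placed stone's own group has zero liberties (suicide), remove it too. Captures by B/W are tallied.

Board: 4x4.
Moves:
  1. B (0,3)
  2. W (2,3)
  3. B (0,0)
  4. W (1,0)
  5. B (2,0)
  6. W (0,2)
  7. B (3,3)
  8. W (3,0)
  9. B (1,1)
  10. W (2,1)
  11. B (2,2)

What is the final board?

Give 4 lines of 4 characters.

Answer: B.WB
.B..
BWBW
W..B

Derivation:
Move 1: B@(0,3) -> caps B=0 W=0
Move 2: W@(2,3) -> caps B=0 W=0
Move 3: B@(0,0) -> caps B=0 W=0
Move 4: W@(1,0) -> caps B=0 W=0
Move 5: B@(2,0) -> caps B=0 W=0
Move 6: W@(0,2) -> caps B=0 W=0
Move 7: B@(3,3) -> caps B=0 W=0
Move 8: W@(3,0) -> caps B=0 W=0
Move 9: B@(1,1) -> caps B=1 W=0
Move 10: W@(2,1) -> caps B=1 W=0
Move 11: B@(2,2) -> caps B=1 W=0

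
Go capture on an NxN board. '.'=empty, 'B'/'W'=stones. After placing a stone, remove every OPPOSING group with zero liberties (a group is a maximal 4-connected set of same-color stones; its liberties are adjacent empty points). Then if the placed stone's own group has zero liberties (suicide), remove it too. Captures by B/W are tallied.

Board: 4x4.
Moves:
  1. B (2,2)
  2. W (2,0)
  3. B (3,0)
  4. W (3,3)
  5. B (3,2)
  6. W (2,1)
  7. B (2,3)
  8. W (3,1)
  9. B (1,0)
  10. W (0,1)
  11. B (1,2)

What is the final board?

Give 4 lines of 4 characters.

Move 1: B@(2,2) -> caps B=0 W=0
Move 2: W@(2,0) -> caps B=0 W=0
Move 3: B@(3,0) -> caps B=0 W=0
Move 4: W@(3,3) -> caps B=0 W=0
Move 5: B@(3,2) -> caps B=0 W=0
Move 6: W@(2,1) -> caps B=0 W=0
Move 7: B@(2,3) -> caps B=1 W=0
Move 8: W@(3,1) -> caps B=1 W=1
Move 9: B@(1,0) -> caps B=1 W=1
Move 10: W@(0,1) -> caps B=1 W=1
Move 11: B@(1,2) -> caps B=1 W=1

Answer: .W..
B.B.
WWBB
.WB.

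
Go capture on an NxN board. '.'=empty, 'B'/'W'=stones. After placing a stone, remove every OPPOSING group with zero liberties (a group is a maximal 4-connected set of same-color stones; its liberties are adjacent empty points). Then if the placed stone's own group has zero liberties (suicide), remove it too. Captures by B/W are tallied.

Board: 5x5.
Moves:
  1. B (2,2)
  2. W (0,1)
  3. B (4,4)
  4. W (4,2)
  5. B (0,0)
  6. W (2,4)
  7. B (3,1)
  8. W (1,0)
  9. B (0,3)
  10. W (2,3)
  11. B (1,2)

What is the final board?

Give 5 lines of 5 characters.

Answer: .W.B.
W.B..
..BWW
.B...
..W.B

Derivation:
Move 1: B@(2,2) -> caps B=0 W=0
Move 2: W@(0,1) -> caps B=0 W=0
Move 3: B@(4,4) -> caps B=0 W=0
Move 4: W@(4,2) -> caps B=0 W=0
Move 5: B@(0,0) -> caps B=0 W=0
Move 6: W@(2,4) -> caps B=0 W=0
Move 7: B@(3,1) -> caps B=0 W=0
Move 8: W@(1,0) -> caps B=0 W=1
Move 9: B@(0,3) -> caps B=0 W=1
Move 10: W@(2,3) -> caps B=0 W=1
Move 11: B@(1,2) -> caps B=0 W=1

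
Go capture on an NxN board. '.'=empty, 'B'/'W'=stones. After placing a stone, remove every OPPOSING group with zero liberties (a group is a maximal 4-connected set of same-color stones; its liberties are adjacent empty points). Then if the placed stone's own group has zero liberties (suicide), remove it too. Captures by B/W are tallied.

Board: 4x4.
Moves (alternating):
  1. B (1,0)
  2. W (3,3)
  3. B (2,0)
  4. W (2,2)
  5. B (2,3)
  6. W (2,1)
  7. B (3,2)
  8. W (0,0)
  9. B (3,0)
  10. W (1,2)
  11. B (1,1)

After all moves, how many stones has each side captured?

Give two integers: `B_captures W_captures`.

Move 1: B@(1,0) -> caps B=0 W=0
Move 2: W@(3,3) -> caps B=0 W=0
Move 3: B@(2,0) -> caps B=0 W=0
Move 4: W@(2,2) -> caps B=0 W=0
Move 5: B@(2,3) -> caps B=0 W=0
Move 6: W@(2,1) -> caps B=0 W=0
Move 7: B@(3,2) -> caps B=1 W=0
Move 8: W@(0,0) -> caps B=1 W=0
Move 9: B@(3,0) -> caps B=1 W=0
Move 10: W@(1,2) -> caps B=1 W=0
Move 11: B@(1,1) -> caps B=1 W=0

Answer: 1 0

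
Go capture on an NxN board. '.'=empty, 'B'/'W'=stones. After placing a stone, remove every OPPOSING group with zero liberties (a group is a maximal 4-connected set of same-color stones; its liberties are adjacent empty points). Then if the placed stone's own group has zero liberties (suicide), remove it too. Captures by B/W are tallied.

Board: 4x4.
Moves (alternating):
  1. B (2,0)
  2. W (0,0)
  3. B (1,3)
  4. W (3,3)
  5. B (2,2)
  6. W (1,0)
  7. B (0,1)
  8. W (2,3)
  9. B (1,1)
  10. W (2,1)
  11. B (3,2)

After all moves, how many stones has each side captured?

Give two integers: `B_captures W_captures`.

Move 1: B@(2,0) -> caps B=0 W=0
Move 2: W@(0,0) -> caps B=0 W=0
Move 3: B@(1,3) -> caps B=0 W=0
Move 4: W@(3,3) -> caps B=0 W=0
Move 5: B@(2,2) -> caps B=0 W=0
Move 6: W@(1,0) -> caps B=0 W=0
Move 7: B@(0,1) -> caps B=0 W=0
Move 8: W@(2,3) -> caps B=0 W=0
Move 9: B@(1,1) -> caps B=2 W=0
Move 10: W@(2,1) -> caps B=2 W=0
Move 11: B@(3,2) -> caps B=4 W=0

Answer: 4 0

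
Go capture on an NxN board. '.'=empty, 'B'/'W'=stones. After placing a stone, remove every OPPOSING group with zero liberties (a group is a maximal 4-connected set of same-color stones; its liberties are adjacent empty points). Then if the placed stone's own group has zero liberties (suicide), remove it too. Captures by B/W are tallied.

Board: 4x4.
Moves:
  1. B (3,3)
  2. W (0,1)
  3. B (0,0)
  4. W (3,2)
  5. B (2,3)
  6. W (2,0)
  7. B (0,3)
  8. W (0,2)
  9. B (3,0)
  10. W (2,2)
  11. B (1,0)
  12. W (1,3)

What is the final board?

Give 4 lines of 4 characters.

Answer: BWW.
B..W
W.W.
B.W.

Derivation:
Move 1: B@(3,3) -> caps B=0 W=0
Move 2: W@(0,1) -> caps B=0 W=0
Move 3: B@(0,0) -> caps B=0 W=0
Move 4: W@(3,2) -> caps B=0 W=0
Move 5: B@(2,3) -> caps B=0 W=0
Move 6: W@(2,0) -> caps B=0 W=0
Move 7: B@(0,3) -> caps B=0 W=0
Move 8: W@(0,2) -> caps B=0 W=0
Move 9: B@(3,0) -> caps B=0 W=0
Move 10: W@(2,2) -> caps B=0 W=0
Move 11: B@(1,0) -> caps B=0 W=0
Move 12: W@(1,3) -> caps B=0 W=3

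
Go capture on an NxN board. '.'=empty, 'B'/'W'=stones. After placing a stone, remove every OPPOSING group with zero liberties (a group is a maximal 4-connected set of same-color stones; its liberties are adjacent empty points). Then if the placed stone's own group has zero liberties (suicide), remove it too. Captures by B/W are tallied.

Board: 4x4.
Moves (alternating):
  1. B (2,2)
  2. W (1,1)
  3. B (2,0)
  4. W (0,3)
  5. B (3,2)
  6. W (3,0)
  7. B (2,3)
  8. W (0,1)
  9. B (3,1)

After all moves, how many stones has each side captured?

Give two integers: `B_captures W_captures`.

Answer: 1 0

Derivation:
Move 1: B@(2,2) -> caps B=0 W=0
Move 2: W@(1,1) -> caps B=0 W=0
Move 3: B@(2,0) -> caps B=0 W=0
Move 4: W@(0,3) -> caps B=0 W=0
Move 5: B@(3,2) -> caps B=0 W=0
Move 6: W@(3,0) -> caps B=0 W=0
Move 7: B@(2,3) -> caps B=0 W=0
Move 8: W@(0,1) -> caps B=0 W=0
Move 9: B@(3,1) -> caps B=1 W=0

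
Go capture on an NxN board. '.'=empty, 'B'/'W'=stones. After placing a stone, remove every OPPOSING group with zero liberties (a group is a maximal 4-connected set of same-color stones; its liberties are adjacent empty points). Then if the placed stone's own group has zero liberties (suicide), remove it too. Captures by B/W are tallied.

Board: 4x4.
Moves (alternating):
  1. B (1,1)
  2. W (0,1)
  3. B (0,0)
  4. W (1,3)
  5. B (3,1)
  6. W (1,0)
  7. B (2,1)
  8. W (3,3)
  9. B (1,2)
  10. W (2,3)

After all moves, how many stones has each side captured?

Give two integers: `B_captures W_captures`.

Answer: 0 1

Derivation:
Move 1: B@(1,1) -> caps B=0 W=0
Move 2: W@(0,1) -> caps B=0 W=0
Move 3: B@(0,0) -> caps B=0 W=0
Move 4: W@(1,3) -> caps B=0 W=0
Move 5: B@(3,1) -> caps B=0 W=0
Move 6: W@(1,0) -> caps B=0 W=1
Move 7: B@(2,1) -> caps B=0 W=1
Move 8: W@(3,3) -> caps B=0 W=1
Move 9: B@(1,2) -> caps B=0 W=1
Move 10: W@(2,3) -> caps B=0 W=1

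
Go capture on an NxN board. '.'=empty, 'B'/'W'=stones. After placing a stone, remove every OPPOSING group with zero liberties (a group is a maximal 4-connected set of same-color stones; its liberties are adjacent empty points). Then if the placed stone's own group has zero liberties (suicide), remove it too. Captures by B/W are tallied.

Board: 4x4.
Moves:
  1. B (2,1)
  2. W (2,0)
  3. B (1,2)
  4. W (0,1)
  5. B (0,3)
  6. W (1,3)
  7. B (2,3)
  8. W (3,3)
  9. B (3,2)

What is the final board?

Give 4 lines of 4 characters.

Answer: .W.B
..B.
WB.B
..B.

Derivation:
Move 1: B@(2,1) -> caps B=0 W=0
Move 2: W@(2,0) -> caps B=0 W=0
Move 3: B@(1,2) -> caps B=0 W=0
Move 4: W@(0,1) -> caps B=0 W=0
Move 5: B@(0,3) -> caps B=0 W=0
Move 6: W@(1,3) -> caps B=0 W=0
Move 7: B@(2,3) -> caps B=1 W=0
Move 8: W@(3,3) -> caps B=1 W=0
Move 9: B@(3,2) -> caps B=2 W=0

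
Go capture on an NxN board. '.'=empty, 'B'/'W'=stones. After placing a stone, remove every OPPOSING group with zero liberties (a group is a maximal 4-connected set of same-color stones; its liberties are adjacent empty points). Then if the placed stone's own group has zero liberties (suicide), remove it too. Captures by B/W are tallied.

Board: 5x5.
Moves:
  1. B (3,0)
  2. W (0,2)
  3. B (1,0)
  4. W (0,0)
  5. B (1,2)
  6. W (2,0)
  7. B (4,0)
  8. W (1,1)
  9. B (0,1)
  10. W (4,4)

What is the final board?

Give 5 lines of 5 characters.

Move 1: B@(3,0) -> caps B=0 W=0
Move 2: W@(0,2) -> caps B=0 W=0
Move 3: B@(1,0) -> caps B=0 W=0
Move 4: W@(0,0) -> caps B=0 W=0
Move 5: B@(1,2) -> caps B=0 W=0
Move 6: W@(2,0) -> caps B=0 W=0
Move 7: B@(4,0) -> caps B=0 W=0
Move 8: W@(1,1) -> caps B=0 W=1
Move 9: B@(0,1) -> caps B=0 W=1
Move 10: W@(4,4) -> caps B=0 W=1

Answer: W.W..
.WB..
W....
B....
B...W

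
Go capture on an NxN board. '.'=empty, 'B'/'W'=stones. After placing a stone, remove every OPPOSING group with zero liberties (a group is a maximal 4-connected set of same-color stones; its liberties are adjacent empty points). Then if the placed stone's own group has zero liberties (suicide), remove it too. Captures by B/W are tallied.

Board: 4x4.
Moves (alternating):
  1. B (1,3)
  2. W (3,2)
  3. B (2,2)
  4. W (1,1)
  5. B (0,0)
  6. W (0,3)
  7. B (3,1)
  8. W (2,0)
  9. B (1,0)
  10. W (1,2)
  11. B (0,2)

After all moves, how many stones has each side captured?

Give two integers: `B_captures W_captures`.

Move 1: B@(1,3) -> caps B=0 W=0
Move 2: W@(3,2) -> caps B=0 W=0
Move 3: B@(2,2) -> caps B=0 W=0
Move 4: W@(1,1) -> caps B=0 W=0
Move 5: B@(0,0) -> caps B=0 W=0
Move 6: W@(0,3) -> caps B=0 W=0
Move 7: B@(3,1) -> caps B=0 W=0
Move 8: W@(2,0) -> caps B=0 W=0
Move 9: B@(1,0) -> caps B=0 W=0
Move 10: W@(1,2) -> caps B=0 W=0
Move 11: B@(0,2) -> caps B=1 W=0

Answer: 1 0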